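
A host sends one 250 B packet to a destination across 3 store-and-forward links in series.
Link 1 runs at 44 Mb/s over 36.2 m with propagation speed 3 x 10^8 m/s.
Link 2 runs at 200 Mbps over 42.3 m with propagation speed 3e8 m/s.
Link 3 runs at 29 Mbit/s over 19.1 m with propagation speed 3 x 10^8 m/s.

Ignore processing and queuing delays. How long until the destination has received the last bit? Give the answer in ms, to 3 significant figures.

0.125 ms

L = 250 × 8 = 2000 bits.
Transmission delays (L/R per hop): 0.0454545, 0.01, 0.0689655 ms; sum = 0.12442 ms.
Propagation delays (d/s per hop): 0.000120667, 0.000141, 6.36667e-05 ms; sum = 0.000325333 ms.
End-to-end = 0.125 ms.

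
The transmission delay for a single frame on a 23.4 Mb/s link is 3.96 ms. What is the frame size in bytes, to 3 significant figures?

11600 bytes

L = R × t_tx = 23400000 b/s × 0.00396 s = 92664 bits.
In bytes: 92664 / 8 = 11600 bytes.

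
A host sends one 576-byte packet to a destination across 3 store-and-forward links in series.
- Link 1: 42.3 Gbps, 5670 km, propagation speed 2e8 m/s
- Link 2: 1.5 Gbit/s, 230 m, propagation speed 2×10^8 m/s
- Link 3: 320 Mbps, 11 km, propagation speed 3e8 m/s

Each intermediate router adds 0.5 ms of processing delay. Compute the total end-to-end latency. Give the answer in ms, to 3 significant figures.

L = 576 × 8 = 4608 bits.
Transmission delays (L/R per hop): 0.000108936, 0.003072, 0.0144 ms; sum = 0.0175809 ms.
Propagation delays (d/s per hop): 28.35, 0.00115, 0.0366667 ms; sum = 28.3878 ms.
Processing at 2 router(s): 2 × 0.5 ms = 1 ms.
End-to-end = 29.4 ms.

29.4 ms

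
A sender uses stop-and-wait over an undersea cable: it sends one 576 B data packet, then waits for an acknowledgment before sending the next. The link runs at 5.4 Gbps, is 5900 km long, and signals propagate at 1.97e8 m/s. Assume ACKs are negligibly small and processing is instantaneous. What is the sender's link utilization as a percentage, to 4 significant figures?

t_tx = L/R = 4608/5400000000 = 8.53333e-07 s.
t_prop = 5900000/197000000 = 0.0299492 s; RTT = 0.0598985 s.
Cycle = t_tx + RTT = 0.0598993 s.
Utilization = t_tx / cycle = 8.53333e-07/0.0598993 = 0.001425 %.

0.001425 %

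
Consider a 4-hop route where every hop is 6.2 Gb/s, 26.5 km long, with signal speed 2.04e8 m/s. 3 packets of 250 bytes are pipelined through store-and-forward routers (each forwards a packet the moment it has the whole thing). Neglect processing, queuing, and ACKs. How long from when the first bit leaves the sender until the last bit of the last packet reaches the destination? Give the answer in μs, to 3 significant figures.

Per-hop transmission t_tx = L/R = 2000/6200000000 = 0.322581 μs.
Per-hop propagation t_prop = 26500/204000000 = 129.902 μs.
Pipeline fill: first packet needs 4·t_tx to clear all hops; remaining 2 packets each add one t_tx.
Total = (4+3-1)·t_tx + 4·t_prop = 6·0.322581 + 4·129.902 = 522 μs.

522 μs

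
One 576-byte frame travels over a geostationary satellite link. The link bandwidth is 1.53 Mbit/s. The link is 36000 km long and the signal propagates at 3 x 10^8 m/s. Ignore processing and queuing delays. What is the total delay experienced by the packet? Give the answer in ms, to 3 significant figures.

L = 576 × 8 = 4608 bits.
Transmission delay = L/R = 4608 / 1530000 = 3.01176 ms.
Propagation delay = d/s = 36000000 m / 300000000 m/s = 120 ms.
Total = 123 ms.

123 ms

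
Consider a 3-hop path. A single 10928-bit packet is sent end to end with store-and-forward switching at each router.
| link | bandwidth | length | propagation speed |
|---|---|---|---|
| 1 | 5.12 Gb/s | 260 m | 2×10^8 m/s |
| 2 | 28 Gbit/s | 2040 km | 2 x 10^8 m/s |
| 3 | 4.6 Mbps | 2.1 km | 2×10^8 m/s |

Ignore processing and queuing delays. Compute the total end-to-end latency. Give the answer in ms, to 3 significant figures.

Transmission delays (L/R per hop): 0.00213438, 0.000390286, 2.37565 ms; sum = 2.37818 ms.
Propagation delays (d/s per hop): 0.0013, 10.2, 0.0105 ms; sum = 10.2118 ms.
End-to-end = 12.6 ms.

12.6 ms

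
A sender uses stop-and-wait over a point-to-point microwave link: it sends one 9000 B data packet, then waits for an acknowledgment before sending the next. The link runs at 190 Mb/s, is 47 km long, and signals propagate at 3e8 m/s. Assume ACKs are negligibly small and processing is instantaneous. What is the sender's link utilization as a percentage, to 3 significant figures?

54.7 %

t_tx = L/R = 72000/190000000 = 0.000378947 s.
t_prop = 47000/300000000 = 0.000156667 s; RTT = 0.000313333 s.
Cycle = t_tx + RTT = 0.000692281 s.
Utilization = t_tx / cycle = 0.000378947/0.000692281 = 54.7 %.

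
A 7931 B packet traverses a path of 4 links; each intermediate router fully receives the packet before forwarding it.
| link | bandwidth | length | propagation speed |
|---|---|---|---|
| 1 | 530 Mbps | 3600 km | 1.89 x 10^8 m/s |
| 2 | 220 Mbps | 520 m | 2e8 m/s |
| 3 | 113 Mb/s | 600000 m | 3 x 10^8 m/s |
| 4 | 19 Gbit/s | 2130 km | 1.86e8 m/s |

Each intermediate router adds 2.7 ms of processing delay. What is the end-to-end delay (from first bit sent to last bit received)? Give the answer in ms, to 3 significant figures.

L = 7931 × 8 = 63448 bits.
Transmission delays (L/R per hop): 0.119713, 0.2884, 0.561487, 0.00333937 ms; sum = 0.972939 ms.
Propagation delays (d/s per hop): 19.0476, 0.0026, 2, 11.4516 ms; sum = 32.5018 ms.
Processing at 3 router(s): 3 × 2.7 ms = 8.1 ms.
End-to-end = 41.6 ms.

41.6 ms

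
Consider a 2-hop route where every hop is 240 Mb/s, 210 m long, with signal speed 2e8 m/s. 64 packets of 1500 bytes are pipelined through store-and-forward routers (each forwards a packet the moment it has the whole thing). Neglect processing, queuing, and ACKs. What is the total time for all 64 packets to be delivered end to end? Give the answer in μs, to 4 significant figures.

3252 μs

Per-hop transmission t_tx = L/R = 12000/240000000 = 50 μs.
Per-hop propagation t_prop = 210/200000000 = 1.05 μs.
Pipeline fill: first packet needs 2·t_tx to clear all hops; remaining 63 packets each add one t_tx.
Total = (2+64-1)·t_tx + 2·t_prop = 65·50 + 2·1.05 = 3252 μs.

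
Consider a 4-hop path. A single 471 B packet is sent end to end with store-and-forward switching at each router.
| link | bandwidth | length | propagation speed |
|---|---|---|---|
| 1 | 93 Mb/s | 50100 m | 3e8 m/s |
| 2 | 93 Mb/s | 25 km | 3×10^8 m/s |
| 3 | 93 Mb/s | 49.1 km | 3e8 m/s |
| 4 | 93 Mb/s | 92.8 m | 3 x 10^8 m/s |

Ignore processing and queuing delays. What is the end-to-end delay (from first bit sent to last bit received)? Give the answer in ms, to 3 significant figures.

0.576 ms

L = 471 × 8 = 3768 bits.
Transmission delay per hop = L/R = 3768/93000000 = 0.0405161 ms; 4 hops → 0.162065 ms.
Propagation delays (d/s per hop): 0.167, 0.0833333, 0.163667, 0.000309333 ms; sum = 0.414309 ms.
End-to-end = 0.576 ms.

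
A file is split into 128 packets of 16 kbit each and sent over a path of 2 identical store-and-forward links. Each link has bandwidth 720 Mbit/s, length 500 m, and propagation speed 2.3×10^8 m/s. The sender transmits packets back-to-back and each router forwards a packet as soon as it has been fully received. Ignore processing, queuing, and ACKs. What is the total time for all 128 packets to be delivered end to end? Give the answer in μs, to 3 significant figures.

2870 μs

Per-hop transmission t_tx = L/R = 16000/720000000 = 22.2222 μs.
Per-hop propagation t_prop = 500/2.3e+08 = 2.17391 μs.
Pipeline fill: first packet needs 2·t_tx to clear all hops; remaining 127 packets each add one t_tx.
Total = (2+128-1)·t_tx + 2·t_prop = 129·22.2222 + 2·2.17391 = 2870 μs.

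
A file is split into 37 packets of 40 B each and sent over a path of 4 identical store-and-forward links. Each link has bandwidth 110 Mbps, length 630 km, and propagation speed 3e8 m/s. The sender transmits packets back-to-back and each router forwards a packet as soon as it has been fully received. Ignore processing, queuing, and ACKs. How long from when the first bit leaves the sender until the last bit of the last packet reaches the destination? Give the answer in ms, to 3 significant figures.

8.52 ms

Per-hop transmission t_tx = L/R = 320/110000000 = 0.00290909 ms.
Per-hop propagation t_prop = 630000/300000000 = 2.1 ms.
Pipeline fill: first packet needs 4·t_tx to clear all hops; remaining 36 packets each add one t_tx.
Total = (4+37-1)·t_tx + 4·t_prop = 40·0.00290909 + 4·2.1 = 8.52 ms.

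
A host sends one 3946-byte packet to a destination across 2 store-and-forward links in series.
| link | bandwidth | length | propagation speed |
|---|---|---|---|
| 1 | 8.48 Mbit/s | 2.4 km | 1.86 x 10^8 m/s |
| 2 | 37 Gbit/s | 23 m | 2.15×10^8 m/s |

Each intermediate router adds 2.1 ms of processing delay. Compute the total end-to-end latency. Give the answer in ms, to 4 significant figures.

5.837 ms

L = 3946 × 8 = 31568 bits.
Transmission delays (L/R per hop): 3.72264, 0.000853189 ms; sum = 3.72349 ms.
Propagation delays (d/s per hop): 0.0129032, 0.000106977 ms; sum = 0.0130102 ms.
Processing at 1 router(s): 1 × 2.1 ms = 2.1 ms.
End-to-end = 5.837 ms.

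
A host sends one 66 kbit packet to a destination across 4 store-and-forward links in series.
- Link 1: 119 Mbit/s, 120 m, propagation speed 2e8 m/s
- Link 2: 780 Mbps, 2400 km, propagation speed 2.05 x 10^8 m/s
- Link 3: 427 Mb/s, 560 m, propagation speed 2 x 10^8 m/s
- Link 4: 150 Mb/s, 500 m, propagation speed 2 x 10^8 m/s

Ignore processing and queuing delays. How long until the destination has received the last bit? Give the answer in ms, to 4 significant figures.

12.95 ms

L = 66000 bits.
Transmission delays (L/R per hop): 0.554622, 0.0846154, 0.154567, 0.44 ms; sum = 1.2338 ms.
Propagation delays (d/s per hop): 0.0006, 11.7073, 0.0028, 0.0025 ms; sum = 11.7132 ms.
End-to-end = 12.95 ms.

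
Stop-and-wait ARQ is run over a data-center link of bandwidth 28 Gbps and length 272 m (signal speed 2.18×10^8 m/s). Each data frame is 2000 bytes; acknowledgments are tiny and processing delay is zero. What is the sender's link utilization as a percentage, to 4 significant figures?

18.63 %

t_tx = L/R = 16000/28000000000 = 5.71429e-07 s.
t_prop = 272/2.18e+08 = 1.24771e-06 s; RTT = 2.49541e-06 s.
Cycle = t_tx + RTT = 3.06684e-06 s.
Utilization = t_tx / cycle = 5.71429e-07/3.06684e-06 = 18.63 %.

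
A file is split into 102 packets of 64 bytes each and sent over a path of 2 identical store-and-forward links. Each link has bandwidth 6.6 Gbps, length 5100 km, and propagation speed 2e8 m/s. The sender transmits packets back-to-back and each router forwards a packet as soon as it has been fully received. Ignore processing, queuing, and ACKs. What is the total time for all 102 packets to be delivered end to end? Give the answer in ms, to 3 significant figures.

Per-hop transmission t_tx = L/R = 512/6600000000 = 7.75758e-05 ms.
Per-hop propagation t_prop = 5100000/200000000 = 25.5 ms.
Pipeline fill: first packet needs 2·t_tx to clear all hops; remaining 101 packets each add one t_tx.
Total = (2+102-1)·t_tx + 2·t_prop = 103·7.75758e-05 + 2·25.5 = 51.0 ms.

51.0 ms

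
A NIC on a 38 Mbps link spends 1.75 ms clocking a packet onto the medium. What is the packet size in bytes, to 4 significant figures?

8313 bytes

L = R × t_tx = 38000000 b/s × 0.00175 s = 66500 bits.
In bytes: 66500 / 8 = 8313 bytes.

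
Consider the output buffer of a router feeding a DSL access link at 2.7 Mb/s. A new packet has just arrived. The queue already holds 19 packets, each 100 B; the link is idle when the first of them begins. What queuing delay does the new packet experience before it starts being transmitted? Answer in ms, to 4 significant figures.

Each queued packet: L/R = 800/2700000 = 0.296296 ms.
19 queued → 5.62963 ms.
Queuing delay = 5.630 ms.

5.630 ms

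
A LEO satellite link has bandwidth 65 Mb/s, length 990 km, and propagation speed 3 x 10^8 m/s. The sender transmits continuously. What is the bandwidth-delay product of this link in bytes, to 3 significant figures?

Propagation delay = 990000 / 300000000 = 0.0033 s.
BDP = R × t_prop = 65000000 × 0.0033 = 214500 bits.
In bytes: 214500/8 = 26800 bytes.

26800 bytes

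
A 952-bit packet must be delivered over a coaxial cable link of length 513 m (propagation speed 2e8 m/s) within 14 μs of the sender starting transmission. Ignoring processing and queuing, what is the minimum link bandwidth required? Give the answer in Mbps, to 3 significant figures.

Propagation delay = 513 / 200000000 = 2.565 μs.
Transmission budget = 14 − 2.565 = 11.435 μs.
R ≥ L / t_tx = 952 bits / 1.1435e-05 s = 83.3 Mbps.

83.3 Mbps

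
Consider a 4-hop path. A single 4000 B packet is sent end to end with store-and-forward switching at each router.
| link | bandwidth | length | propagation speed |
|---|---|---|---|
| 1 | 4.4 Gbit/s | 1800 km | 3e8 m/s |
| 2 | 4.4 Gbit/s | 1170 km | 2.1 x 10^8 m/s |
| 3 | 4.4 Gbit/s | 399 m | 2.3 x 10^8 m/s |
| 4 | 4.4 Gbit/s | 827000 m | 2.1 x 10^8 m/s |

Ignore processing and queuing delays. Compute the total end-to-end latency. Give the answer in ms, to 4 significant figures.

L = 4000 × 8 = 32000 bits.
Transmission delay per hop = L/R = 32000/4400000000 = 0.00727273 ms; 4 hops → 0.0290909 ms.
Propagation delays (d/s per hop): 6, 5.57143, 0.00173478, 3.9381 ms; sum = 15.5113 ms.
End-to-end = 15.54 ms.

15.54 ms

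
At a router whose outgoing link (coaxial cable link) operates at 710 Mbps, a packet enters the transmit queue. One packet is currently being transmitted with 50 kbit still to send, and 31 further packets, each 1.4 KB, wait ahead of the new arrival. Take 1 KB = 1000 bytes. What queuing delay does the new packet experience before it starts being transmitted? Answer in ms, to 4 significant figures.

0.5594 ms

Each queued packet: L/R = 11200/710000000 = 0.0157746 ms.
31 queued → 0.489014 ms.
Plus remaining 50000 bits of current packet: 0.0704225 ms.
Queuing delay = 0.5594 ms.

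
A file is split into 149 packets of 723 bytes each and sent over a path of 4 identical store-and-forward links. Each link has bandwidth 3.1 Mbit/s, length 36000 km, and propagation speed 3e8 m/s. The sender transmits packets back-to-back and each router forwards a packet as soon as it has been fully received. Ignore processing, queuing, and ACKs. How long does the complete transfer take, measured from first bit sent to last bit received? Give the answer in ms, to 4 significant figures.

763.6 ms

Per-hop transmission t_tx = L/R = 5784/3100000 = 1.86581 ms.
Per-hop propagation t_prop = 36000000/300000000 = 120 ms.
Pipeline fill: first packet needs 4·t_tx to clear all hops; remaining 148 packets each add one t_tx.
Total = (4+149-1)·t_tx + 4·t_prop = 152·1.86581 + 4·120 = 763.6 ms.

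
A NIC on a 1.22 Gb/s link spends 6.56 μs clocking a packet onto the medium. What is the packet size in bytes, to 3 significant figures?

1000 bytes

L = R × t_tx = 1220000000 b/s × 6.56e-06 s = 8003.2 bits.
In bytes: 8003.2 / 8 = 1000 bytes.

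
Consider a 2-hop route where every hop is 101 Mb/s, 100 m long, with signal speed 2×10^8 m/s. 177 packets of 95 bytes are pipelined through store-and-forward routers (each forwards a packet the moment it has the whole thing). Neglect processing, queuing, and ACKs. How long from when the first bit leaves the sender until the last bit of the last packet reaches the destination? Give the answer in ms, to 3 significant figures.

Per-hop transmission t_tx = L/R = 760/101000000 = 0.00752475 ms.
Per-hop propagation t_prop = 100/200000000 = 0.0005 ms.
Pipeline fill: first packet needs 2·t_tx to clear all hops; remaining 176 packets each add one t_tx.
Total = (2+177-1)·t_tx + 2·t_prop = 178·0.00752475 + 2·0.0005 = 1.34 ms.

1.34 ms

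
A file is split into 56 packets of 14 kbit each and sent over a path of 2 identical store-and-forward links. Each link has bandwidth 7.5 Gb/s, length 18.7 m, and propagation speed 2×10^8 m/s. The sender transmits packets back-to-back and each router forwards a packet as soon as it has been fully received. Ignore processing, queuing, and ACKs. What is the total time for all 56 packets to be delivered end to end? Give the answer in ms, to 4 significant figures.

Per-hop transmission t_tx = L/R = 14000/7500000000 = 0.00186667 ms.
Per-hop propagation t_prop = 18.7/200000000 = 9.35e-05 ms.
Pipeline fill: first packet needs 2·t_tx to clear all hops; remaining 55 packets each add one t_tx.
Total = (2+56-1)·t_tx + 2·t_prop = 57·0.00186667 + 2·9.35e-05 = 0.1066 ms.

0.1066 ms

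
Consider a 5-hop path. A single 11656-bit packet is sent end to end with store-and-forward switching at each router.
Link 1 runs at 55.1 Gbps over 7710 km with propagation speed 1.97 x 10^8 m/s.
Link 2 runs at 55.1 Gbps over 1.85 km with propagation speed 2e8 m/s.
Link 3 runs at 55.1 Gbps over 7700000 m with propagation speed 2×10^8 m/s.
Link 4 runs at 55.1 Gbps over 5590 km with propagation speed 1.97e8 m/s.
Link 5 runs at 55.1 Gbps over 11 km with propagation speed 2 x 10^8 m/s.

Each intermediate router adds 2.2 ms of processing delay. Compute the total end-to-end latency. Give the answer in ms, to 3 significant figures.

Transmission delay per hop = L/R = 11656/55100000000 = 0.000211543 ms; 5 hops → 0.00105771 ms.
Propagation delays (d/s per hop): 39.1371, 0.00925, 38.5, 28.3756, 0.055 ms; sum = 106.077 ms.
Processing at 4 router(s): 4 × 2.2 ms = 8.8 ms.
End-to-end = 115 ms.

115 ms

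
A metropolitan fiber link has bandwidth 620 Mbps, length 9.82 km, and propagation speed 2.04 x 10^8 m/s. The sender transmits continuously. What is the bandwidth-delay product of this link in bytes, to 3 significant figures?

Propagation delay = 9820 / 204000000 = 4.81373e-05 s.
BDP = R × t_prop = 620000000 × 4.81373e-05 = 29845.1 bits.
In bytes: 29845.1/8 = 3730 bytes.

3730 bytes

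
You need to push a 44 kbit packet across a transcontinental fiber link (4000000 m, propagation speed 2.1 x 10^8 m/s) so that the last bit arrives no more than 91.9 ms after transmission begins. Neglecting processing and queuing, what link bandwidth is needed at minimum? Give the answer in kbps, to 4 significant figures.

Propagation delay = 4000000 / 210000000 = 19.0476 ms.
Transmission budget = 91.9 − 19.0476 = 72.8524 ms.
R ≥ L / t_tx = 44000 bits / 0.0728524 s = 604.0 kbps.

604.0 kbps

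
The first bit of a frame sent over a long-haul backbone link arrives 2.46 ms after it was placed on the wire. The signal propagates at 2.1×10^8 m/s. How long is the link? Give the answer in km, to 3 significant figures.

517 km

d = s × t_prop = 210000000 × 0.00246 = 517 km.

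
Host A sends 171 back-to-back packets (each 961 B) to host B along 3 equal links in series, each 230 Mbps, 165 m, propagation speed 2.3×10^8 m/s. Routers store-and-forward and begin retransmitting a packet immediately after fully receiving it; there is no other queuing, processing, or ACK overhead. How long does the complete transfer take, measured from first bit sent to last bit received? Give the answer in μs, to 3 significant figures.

5780 μs

Per-hop transmission t_tx = L/R = 7688/230000000 = 33.4261 μs.
Per-hop propagation t_prop = 165/2.3e+08 = 0.717391 μs.
Pipeline fill: first packet needs 3·t_tx to clear all hops; remaining 170 packets each add one t_tx.
Total = (3+171-1)·t_tx + 3·t_prop = 173·33.4261 + 3·0.717391 = 5780 μs.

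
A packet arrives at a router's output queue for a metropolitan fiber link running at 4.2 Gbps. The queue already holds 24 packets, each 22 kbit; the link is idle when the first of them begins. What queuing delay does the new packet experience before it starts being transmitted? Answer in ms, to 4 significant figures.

0.1257 ms

Each queued packet: L/R = 22000/4200000000 = 0.0052381 ms.
24 queued → 0.125714 ms.
Queuing delay = 0.1257 ms.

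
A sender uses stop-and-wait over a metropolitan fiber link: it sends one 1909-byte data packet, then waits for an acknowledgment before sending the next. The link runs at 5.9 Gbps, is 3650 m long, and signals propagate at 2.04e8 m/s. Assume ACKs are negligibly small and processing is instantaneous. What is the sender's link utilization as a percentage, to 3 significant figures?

t_tx = L/R = 15272/5900000000 = 2.58847e-06 s.
t_prop = 3650/204000000 = 1.78922e-05 s; RTT = 3.57843e-05 s.
Cycle = t_tx + RTT = 3.83728e-05 s.
Utilization = t_tx / cycle = 2.58847e-06/3.83728e-05 = 6.75 %.

6.75 %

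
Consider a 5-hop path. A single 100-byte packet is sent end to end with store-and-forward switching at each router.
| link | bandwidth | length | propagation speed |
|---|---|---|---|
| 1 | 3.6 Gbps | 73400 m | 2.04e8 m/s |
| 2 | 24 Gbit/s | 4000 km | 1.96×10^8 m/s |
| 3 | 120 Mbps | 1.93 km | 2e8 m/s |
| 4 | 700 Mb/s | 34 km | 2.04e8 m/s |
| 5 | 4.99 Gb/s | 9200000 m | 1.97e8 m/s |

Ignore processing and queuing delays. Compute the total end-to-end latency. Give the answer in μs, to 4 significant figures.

67650 μs

L = 100 × 8 = 800 bits.
Transmission delays (L/R per hop): 0.222222, 0.0333333, 6.66667, 1.14286, 0.160321 μs; sum = 8.2254 μs.
Propagation delays (d/s per hop): 359.804, 20408.2, 9.65, 166.667, 46700.5 μs; sum = 67644.8 μs.
End-to-end = 67650 μs.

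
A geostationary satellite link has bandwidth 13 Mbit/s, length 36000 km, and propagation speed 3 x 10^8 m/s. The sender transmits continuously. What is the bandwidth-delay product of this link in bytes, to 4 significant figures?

195000 bytes

Propagation delay = 36000000 / 300000000 = 0.12 s.
BDP = R × t_prop = 13000000 × 0.12 = 1560000 bits.
In bytes: 1560000/8 = 195000 bytes.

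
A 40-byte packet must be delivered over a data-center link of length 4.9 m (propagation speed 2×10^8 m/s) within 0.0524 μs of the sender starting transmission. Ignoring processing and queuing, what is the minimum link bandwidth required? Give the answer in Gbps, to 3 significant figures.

11.5 Gbps

L = 320 bits.
Propagation delay = 4.9 / 200000000 = 0.0245 μs.
Transmission budget = 0.0524 − 0.0245 = 0.0279 μs.
R ≥ L / t_tx = 320 bits / 2.79e-08 s = 11.5 Gbps.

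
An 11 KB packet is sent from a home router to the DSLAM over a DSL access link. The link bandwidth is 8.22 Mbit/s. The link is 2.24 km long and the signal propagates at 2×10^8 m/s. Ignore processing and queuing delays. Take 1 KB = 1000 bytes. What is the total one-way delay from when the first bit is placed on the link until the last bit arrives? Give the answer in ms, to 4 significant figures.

L = 88000 bits.
Transmission delay = L/R = 88000 / 8.22e+06 = 10.7056 ms.
Propagation delay = d/s = 2240 m / 200000000 m/s = 0.0112 ms.
Total = 10.72 ms.

10.72 ms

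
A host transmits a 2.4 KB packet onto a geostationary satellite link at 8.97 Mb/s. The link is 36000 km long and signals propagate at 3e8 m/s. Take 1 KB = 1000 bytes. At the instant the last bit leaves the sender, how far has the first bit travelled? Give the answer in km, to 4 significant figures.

642.1 km

t_tx = L/R = 19200/8970000 = 0.00214047 s.
Distance = s × t_tx = 300000000 × 0.00214047 = 642.1 km.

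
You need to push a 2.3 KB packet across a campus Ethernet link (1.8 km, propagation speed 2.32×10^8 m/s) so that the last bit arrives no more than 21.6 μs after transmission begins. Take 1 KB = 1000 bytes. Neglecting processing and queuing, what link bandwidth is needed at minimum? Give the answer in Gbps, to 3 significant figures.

1.33 Gbps

L = 18400 bits.
Propagation delay = 1800 / 2.32e+08 = 7.75862 μs.
Transmission budget = 21.6 − 7.75862 = 13.8414 μs.
R ≥ L / t_tx = 18400 bits / 1.38414e-05 s = 1.33 Gbps.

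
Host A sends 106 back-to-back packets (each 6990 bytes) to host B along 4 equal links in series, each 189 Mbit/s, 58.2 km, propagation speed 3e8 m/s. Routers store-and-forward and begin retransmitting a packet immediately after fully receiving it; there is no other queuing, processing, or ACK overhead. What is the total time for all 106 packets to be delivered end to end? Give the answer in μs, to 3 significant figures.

Per-hop transmission t_tx = L/R = 55920/189000000 = 295.873 μs.
Per-hop propagation t_prop = 58200/300000000 = 194 μs.
Pipeline fill: first packet needs 4·t_tx to clear all hops; remaining 105 packets each add one t_tx.
Total = (4+106-1)·t_tx + 4·t_prop = 109·295.873 + 4·194 = 33000 μs.

33000 μs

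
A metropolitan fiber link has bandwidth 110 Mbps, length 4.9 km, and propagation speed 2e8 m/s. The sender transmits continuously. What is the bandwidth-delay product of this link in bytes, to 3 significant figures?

Propagation delay = 4900 / 200000000 = 2.45e-05 s.
BDP = R × t_prop = 110000000 × 2.45e-05 = 2695 bits.
In bytes: 2695/8 = 337 bytes.

337 bytes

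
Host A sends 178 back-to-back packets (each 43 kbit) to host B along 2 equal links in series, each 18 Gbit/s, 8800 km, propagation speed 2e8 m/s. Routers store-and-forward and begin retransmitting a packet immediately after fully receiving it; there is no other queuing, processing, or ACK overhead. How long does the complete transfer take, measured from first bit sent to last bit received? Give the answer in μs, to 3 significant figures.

88400 μs

Per-hop transmission t_tx = L/R = 43000/18000000000 = 2.38889 μs.
Per-hop propagation t_prop = 8800000/200000000 = 44000 μs.
Pipeline fill: first packet needs 2·t_tx to clear all hops; remaining 177 packets each add one t_tx.
Total = (2+178-1)·t_tx + 2·t_prop = 179·2.38889 + 2·44000 = 88400 μs.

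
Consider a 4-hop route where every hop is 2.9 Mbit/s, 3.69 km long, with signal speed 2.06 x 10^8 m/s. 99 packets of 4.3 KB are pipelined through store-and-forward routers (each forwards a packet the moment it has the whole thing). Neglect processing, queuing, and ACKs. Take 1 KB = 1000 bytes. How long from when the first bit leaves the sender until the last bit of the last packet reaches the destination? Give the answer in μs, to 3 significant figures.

Per-hop transmission t_tx = L/R = 34400/2900000 = 11862.1 μs.
Per-hop propagation t_prop = 3690/206000000 = 17.9126 μs.
Pipeline fill: first packet needs 4·t_tx to clear all hops; remaining 98 packets each add one t_tx.
Total = (4+99-1)·t_tx + 4·t_prop = 102·11862.1 + 4·17.9126 = 1210000 μs.

1210000 μs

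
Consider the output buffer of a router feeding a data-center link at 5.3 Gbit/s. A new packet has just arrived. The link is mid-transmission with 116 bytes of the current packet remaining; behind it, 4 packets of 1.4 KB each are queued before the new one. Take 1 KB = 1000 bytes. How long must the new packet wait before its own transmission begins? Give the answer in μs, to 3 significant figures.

Each queued packet: L/R = 11200/5300000000 = 2.11321 μs.
4 queued → 8.45283 μs.
Plus remaining 928 bits of current packet: 0.175094 μs.
Queuing delay = 8.63 μs.

8.63 μs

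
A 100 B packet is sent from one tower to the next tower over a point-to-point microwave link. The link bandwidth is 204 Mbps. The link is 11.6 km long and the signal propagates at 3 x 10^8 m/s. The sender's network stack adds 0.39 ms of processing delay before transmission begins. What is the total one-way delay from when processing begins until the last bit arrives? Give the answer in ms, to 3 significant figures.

0.433 ms

L = 100 × 8 = 800 bits.
Transmission delay = L/R = 800 / 204000000 = 0.00392157 ms.
Propagation delay = d/s = 11600 m / 300000000 m/s = 0.0386667 ms.
Plus processing delay 0.39 ms = 0.39 ms.
Total = 0.433 ms.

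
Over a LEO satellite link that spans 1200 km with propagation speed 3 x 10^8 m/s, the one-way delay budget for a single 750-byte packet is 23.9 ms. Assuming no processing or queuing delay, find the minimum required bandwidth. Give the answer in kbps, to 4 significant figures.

L = 6000 bits.
Propagation delay = 1200000 / 300000000 = 4 ms.
Transmission budget = 23.9 − 4 = 19.9 ms.
R ≥ L / t_tx = 6000 bits / 0.0199 s = 301.5 kbps.

301.5 kbps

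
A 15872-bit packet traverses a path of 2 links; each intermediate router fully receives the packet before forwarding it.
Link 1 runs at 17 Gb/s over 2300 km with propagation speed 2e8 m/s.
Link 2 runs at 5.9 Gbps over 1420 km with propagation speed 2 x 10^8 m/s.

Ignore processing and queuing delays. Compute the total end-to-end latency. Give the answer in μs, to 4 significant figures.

18600 μs

Transmission delays (L/R per hop): 0.933647, 2.69017 μs; sum = 3.62382 μs.
Propagation delays (d/s per hop): 11500, 7100 μs; sum = 18600 μs.
End-to-end = 18600 μs.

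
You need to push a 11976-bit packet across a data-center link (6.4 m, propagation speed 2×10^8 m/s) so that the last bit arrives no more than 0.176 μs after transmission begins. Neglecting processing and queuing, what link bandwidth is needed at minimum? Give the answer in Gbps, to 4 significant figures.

83.17 Gbps

Propagation delay = 6.4 / 200000000 = 0.032 μs.
Transmission budget = 0.176 − 0.032 = 0.144 μs.
R ≥ L / t_tx = 11976 bits / 1.44e-07 s = 83.17 Gbps.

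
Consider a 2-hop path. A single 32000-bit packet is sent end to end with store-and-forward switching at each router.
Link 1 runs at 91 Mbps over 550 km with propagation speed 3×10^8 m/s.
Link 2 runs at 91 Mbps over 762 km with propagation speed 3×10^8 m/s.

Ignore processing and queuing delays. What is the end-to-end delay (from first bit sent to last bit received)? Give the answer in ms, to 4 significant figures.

Transmission delay per hop = L/R = 32000/91000000 = 0.351648 ms; 2 hops → 0.703297 ms.
Propagation delays (d/s per hop): 1.83333, 2.54 ms; sum = 4.37333 ms.
End-to-end = 5.077 ms.

5.077 ms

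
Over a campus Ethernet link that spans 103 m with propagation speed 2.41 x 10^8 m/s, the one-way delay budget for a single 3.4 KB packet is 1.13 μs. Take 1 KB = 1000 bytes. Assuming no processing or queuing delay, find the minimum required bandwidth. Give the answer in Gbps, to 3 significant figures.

38.7 Gbps

L = 27200 bits.
Propagation delay = 103 / 241000000 = 0.427386 μs.
Transmission budget = 1.13 − 0.427386 = 0.702614 μs.
R ≥ L / t_tx = 27200 bits / 7.02614e-07 s = 38.7 Gbps.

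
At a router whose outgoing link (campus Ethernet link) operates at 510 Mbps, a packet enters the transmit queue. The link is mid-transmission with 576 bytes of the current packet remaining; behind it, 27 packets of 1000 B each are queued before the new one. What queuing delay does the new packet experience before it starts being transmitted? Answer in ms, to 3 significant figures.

Each queued packet: L/R = 8000/510000000 = 0.0156863 ms.
27 queued → 0.423529 ms.
Plus remaining 4608 bits of current packet: 0.00903529 ms.
Queuing delay = 0.433 ms.

0.433 ms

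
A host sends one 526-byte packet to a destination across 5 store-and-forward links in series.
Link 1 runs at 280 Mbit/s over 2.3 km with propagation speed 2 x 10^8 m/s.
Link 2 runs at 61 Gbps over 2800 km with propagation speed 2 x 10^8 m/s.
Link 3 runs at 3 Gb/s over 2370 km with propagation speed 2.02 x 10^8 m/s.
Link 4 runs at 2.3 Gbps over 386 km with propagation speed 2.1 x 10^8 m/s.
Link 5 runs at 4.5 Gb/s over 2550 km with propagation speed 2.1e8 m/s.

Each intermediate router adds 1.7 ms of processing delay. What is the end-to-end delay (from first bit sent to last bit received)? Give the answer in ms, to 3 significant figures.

46.5 ms

L = 526 × 8 = 4208 bits.
Transmission delays (L/R per hop): 0.0150286, 6.89836e-05, 0.00140267, 0.00182957, 0.000935111 ms; sum = 0.0192649 ms.
Propagation delays (d/s per hop): 0.0115, 14, 11.7327, 1.8381, 12.1429 ms; sum = 39.7251 ms.
Processing at 4 router(s): 4 × 1.7 ms = 6.8 ms.
End-to-end = 46.5 ms.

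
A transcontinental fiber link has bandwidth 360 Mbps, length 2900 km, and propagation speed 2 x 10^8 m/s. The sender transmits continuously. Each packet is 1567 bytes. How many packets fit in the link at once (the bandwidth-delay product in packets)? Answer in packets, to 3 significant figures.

Propagation delay = 2900000 / 200000000 = 0.0145 s.
BDP = R × t_prop = 360000000 × 0.0145 = 5220000 bits.
In packets of 12536 bits: 416 packets.

416 packets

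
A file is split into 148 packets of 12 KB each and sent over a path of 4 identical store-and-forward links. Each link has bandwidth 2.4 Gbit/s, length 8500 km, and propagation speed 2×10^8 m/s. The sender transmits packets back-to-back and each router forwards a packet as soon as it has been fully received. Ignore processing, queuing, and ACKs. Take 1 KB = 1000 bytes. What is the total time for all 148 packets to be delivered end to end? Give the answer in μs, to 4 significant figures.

176000 μs

Per-hop transmission t_tx = L/R = 96000/2400000000 = 40 μs.
Per-hop propagation t_prop = 8500000/200000000 = 42500 μs.
Pipeline fill: first packet needs 4·t_tx to clear all hops; remaining 147 packets each add one t_tx.
Total = (4+148-1)·t_tx + 4·t_prop = 151·40 + 4·42500 = 176000 μs.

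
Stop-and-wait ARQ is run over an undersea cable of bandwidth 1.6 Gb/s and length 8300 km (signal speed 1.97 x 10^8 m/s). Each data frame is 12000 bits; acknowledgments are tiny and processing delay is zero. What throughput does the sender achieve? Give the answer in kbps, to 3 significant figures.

t_tx = L/R = 12000/1600000000 = 7.5e-06 s.
t_prop = 8300000/197000000 = 0.042132 s; RTT = 0.084264 s.
Cycle = t_tx + RTT = 0.0842715 s.
Throughput = L / cycle = 12000 / 0.0842715 = 142 kbps.

142 kbps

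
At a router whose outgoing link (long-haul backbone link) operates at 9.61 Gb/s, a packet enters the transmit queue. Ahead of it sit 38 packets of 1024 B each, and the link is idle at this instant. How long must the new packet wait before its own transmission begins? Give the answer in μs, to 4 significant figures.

32.39 μs

Each queued packet: L/R = 8192/9610000000 = 0.852445 μs.
38 queued → 32.3929 μs.
Queuing delay = 32.39 μs.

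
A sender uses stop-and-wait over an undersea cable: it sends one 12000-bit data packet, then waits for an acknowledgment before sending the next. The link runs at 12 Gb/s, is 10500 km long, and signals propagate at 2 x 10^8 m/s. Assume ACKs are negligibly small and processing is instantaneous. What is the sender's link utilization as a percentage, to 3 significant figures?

t_tx = L/R = 12000/12000000000 = 1e-06 s.
t_prop = 10500000/200000000 = 0.0525 s; RTT = 0.105 s.
Cycle = t_tx + RTT = 0.105001 s.
Utilization = t_tx / cycle = 1e-06/0.105001 = 0.000952 %.

0.000952 %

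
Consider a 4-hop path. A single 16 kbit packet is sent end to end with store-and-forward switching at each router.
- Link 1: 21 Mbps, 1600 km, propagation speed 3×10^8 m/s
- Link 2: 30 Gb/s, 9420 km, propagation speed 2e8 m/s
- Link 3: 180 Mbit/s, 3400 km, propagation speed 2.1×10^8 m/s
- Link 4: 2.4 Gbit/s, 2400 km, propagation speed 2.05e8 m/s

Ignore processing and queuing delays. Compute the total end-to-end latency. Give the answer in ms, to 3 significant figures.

81.2 ms

L = 16000 bits.
Transmission delays (L/R per hop): 0.761905, 0.000533333, 0.0888889, 0.00666667 ms; sum = 0.857994 ms.
Propagation delays (d/s per hop): 5.33333, 47.1, 16.1905, 11.7073 ms; sum = 80.3311 ms.
End-to-end = 81.2 ms.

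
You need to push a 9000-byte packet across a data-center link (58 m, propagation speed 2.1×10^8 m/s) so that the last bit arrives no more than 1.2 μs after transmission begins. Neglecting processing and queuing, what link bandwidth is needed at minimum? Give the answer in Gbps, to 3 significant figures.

L = 72000 bits.
Propagation delay = 58 / 210000000 = 0.27619 μs.
Transmission budget = 1.2 − 0.27619 = 0.92381 μs.
R ≥ L / t_tx = 72000 bits / 9.2381e-07 s = 77.9 Gbps.

77.9 Gbps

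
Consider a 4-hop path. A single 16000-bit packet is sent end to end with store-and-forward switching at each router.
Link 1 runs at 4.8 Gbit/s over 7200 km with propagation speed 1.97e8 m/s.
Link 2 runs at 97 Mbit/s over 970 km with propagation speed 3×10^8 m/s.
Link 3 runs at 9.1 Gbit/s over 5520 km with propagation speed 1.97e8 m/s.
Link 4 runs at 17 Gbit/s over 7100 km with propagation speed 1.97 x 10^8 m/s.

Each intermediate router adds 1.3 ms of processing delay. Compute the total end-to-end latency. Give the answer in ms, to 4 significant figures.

107.9 ms

Transmission delays (L/R per hop): 0.00333333, 0.164948, 0.00175824, 0.000941176 ms; sum = 0.170981 ms.
Propagation delays (d/s per hop): 36.5482, 3.23333, 28.0203, 36.0406 ms; sum = 103.842 ms.
Processing at 3 router(s): 3 × 1.3 ms = 3.9 ms.
End-to-end = 107.9 ms.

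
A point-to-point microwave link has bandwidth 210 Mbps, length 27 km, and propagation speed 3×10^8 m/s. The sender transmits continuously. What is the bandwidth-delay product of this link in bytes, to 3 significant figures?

Propagation delay = 27000 / 300000000 = 9e-05 s.
BDP = R × t_prop = 210000000 × 9e-05 = 18900 bits.
In bytes: 18900/8 = 2360 bytes.

2360 bytes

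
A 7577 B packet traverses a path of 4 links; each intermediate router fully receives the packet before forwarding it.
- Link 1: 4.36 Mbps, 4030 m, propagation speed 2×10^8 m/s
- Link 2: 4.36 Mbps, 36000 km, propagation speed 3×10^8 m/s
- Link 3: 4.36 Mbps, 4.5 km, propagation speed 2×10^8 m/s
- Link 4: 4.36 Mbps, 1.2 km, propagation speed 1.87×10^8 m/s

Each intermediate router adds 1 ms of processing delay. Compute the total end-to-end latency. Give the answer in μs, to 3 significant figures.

179000 μs

L = 7577 × 8 = 60616 bits.
Transmission delay per hop = L/R = 60616/4360000 = 13902.8 μs; 4 hops → 55611 μs.
Propagation delays (d/s per hop): 20.15, 120000, 22.5, 6.41711 μs; sum = 120049 μs.
Processing at 3 router(s): 3 × 1 ms = 3000 μs.
End-to-end = 179000 μs.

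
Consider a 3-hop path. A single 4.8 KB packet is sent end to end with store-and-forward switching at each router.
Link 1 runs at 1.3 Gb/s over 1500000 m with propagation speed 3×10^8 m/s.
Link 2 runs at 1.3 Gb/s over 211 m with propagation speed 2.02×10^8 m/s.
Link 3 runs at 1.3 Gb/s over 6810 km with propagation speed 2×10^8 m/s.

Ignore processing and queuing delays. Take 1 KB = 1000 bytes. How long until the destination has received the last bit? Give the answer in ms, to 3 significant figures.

39.1 ms

L = 38400 bits.
Transmission delay per hop = L/R = 38400/1300000000 = 0.0295385 ms; 3 hops → 0.0886154 ms.
Propagation delays (d/s per hop): 5, 0.00104455, 34.05 ms; sum = 39.051 ms.
End-to-end = 39.1 ms.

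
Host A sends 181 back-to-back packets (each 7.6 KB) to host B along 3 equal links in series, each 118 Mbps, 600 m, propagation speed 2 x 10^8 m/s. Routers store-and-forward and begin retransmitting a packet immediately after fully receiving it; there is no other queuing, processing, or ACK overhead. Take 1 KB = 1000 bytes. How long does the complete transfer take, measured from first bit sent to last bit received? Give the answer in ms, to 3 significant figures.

94.3 ms

Per-hop transmission t_tx = L/R = 60800/118000000 = 0.515254 ms.
Per-hop propagation t_prop = 600/200000000 = 0.003 ms.
Pipeline fill: first packet needs 3·t_tx to clear all hops; remaining 180 packets each add one t_tx.
Total = (3+181-1)·t_tx + 3·t_prop = 183·0.515254 + 3·0.003 = 94.3 ms.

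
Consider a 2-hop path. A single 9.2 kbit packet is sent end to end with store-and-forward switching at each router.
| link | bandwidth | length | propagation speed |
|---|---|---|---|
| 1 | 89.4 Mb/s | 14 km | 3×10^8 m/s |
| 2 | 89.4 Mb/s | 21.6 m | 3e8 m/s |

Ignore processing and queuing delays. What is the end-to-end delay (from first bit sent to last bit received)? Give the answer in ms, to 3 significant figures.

L = 9200 bits.
Transmission delay per hop = L/R = 9200/89400000 = 0.102908 ms; 2 hops → 0.205817 ms.
Propagation delays (d/s per hop): 0.0466667, 7.2e-05 ms; sum = 0.0467387 ms.
End-to-end = 0.253 ms.

0.253 ms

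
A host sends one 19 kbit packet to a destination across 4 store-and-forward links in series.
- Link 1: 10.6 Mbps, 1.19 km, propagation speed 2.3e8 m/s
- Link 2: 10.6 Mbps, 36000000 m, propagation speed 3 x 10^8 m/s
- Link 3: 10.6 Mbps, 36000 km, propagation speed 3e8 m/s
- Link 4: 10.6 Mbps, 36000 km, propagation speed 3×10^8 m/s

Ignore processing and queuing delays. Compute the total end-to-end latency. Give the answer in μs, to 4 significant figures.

L = 19000 bits.
Transmission delay per hop = L/R = 19000/10600000 = 1792.45 μs; 4 hops → 7169.81 μs.
Propagation delays (d/s per hop): 5.17391, 120000, 120000, 120000 μs; sum = 360005 μs.
End-to-end = 367200 μs.

367200 μs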